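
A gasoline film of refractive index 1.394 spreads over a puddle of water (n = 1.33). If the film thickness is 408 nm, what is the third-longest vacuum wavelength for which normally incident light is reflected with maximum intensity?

455 nm

Ray reflecting at the top interface goes from n = 1.0 toward n = 1.394: a half-wave phase shift.
At the lower boundary (n = 1.394 to n = 1.33) the reflected ray undergoes no phase shift.
The two reflections differ by half a wavelength.
For bright reflection here: 2 n t = (m + ½) λ.
λ = 2 n t / (m + ½). The third-longest wavelength is m = 2: λ = 2 × 1.394 × 408 / 2.50 = 455 nm.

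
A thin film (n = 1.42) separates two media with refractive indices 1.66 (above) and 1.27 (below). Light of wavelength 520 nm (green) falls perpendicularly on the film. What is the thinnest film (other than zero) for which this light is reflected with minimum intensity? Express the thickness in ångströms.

At the upper boundary (n = 1.66 to n = 1.42) the reflected ray undergoes no phase shift.
Ray reflecting at the bottom interface goes from n = 1.42 toward n = 1.27: no phase shift.
Net: no relative phase inversion (both shifts match).
With no net inversion, destructive interference in reflection requires 2 n t = (m + ½) λ.
Minimum at m = 0: t = λ / (4 n) = 520 / (4 × 1.42) = 91.5 nm.

915 Å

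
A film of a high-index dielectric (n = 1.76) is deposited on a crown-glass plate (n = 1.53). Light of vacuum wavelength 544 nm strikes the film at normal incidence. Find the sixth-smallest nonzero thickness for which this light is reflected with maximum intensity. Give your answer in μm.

0.850 μm

Ray reflecting at the top interface goes from n = 1.0 toward n = 1.76: a half-wave phase shift.
Bottom surface (1.76 → 1.53): reflection off a lower-index medium gives no phase shift.
The two reflections differ by half a wavelength.
So the condition for constructive reflection is 2 n t = (m + ½) λ.
The sixth-smallest nonzero thickness corresponds to m = 5: t = (m + ½) λ / (2 n) = 5.50 × 544 / (2 × 1.76) = 850 nm.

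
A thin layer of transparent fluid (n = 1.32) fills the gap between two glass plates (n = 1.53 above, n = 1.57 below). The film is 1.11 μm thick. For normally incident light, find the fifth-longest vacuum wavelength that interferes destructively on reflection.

Ray reflecting at the top interface goes from n = 1.53 toward n = 1.32: no phase shift.
At the lower boundary (n = 1.32 to n = 1.57) the reflected ray undergoes a half-wave phase shift.
Exactly one π shift → a net half-wave offset.
With one net inversion, destructive interference in reflection requires 2 n t = m λ.
λ = 2 n t / m. The fifth-longest wavelength is m = 5: λ = 2 × 1.32 × 1110 / 5.00 = 586 nm.

586 nm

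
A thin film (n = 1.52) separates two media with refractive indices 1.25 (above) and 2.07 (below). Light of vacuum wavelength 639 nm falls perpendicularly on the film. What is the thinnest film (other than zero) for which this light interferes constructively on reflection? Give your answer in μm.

Top surface (1.25 → 1.52): reflection off a higher-index medium gives a half-wave phase shift.
Ray reflecting at the bottom interface goes from n = 1.52 toward n = 2.07: a half-wave phase shift.
The two reflections carry the same phase change, so no net offset.
With no net inversion, constructive interference in reflection requires 2 n t = m λ.
Minimum nonzero at m = 1: t = λ / (2 n) = 639 / (2 × 1.52) = 210 nm.

0.210 μm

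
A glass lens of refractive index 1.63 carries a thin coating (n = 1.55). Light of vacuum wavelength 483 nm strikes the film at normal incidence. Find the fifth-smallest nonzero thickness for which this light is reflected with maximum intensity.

Ray reflecting at the top interface goes from n = 1.0 toward n = 1.55: a half-wave phase shift.
Ray reflecting at the bottom interface goes from n = 1.55 toward n = 1.63: a half-wave phase shift.
The two reflections carry the same phase change, so no net offset.
For bright reflection here: 2 n t = m λ.
The fifth-smallest nonzero thickness corresponds to m = 5: t = m λ / (2 n) = 5.00 × 483 / (2 × 1.55) = 779 nm.

779 nm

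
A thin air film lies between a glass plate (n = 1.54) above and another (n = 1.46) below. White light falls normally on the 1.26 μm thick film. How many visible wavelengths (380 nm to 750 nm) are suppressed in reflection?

Ray reflecting at the top interface goes from n = 1.54 toward n = 1.0: no phase shift.
At the lower boundary (n = 1.0 to n = 1.46) the reflected ray undergoes a half-wave phase shift.
Exactly one π shift → a net half-wave offset.
With one net inversion, destructive interference in reflection requires 2 n t = m λ.
λ = 2 n t / m = 2520 / m nm.
m=3: 840 nm (IR); m=4: 630 nm (visible); m=5: 504 nm (visible); m=6: 420 nm (visible); m=7: 360 nm (UV).

3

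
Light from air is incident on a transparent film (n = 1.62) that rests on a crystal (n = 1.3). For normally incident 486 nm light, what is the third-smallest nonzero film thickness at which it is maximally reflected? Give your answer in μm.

0.375 μm

Top surface (1.0 → 1.62): reflection off a higher-index medium gives a half-wave phase shift.
At the lower boundary (n = 1.62 to n = 1.3) the reflected ray undergoes no phase shift.
The two reflections differ by half a wavelength.
So the condition for constructive reflection is 2 n t = (m + ½) λ.
The third-smallest nonzero thickness corresponds to m = 2: t = (m + ½) λ / (2 n) = 2.50 × 486 / (2 × 1.62) = 375 nm.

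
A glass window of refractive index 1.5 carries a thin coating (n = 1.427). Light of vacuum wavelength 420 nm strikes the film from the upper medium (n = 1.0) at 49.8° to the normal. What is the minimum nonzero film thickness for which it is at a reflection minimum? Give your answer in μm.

Ray reflecting at the top interface goes from n = 1.0 toward n = 1.427: a half-wave phase shift.
Bottom surface (1.427 → 1.5): reflection off a higher-index medium gives a half-wave phase shift.
The two reflections carry the same phase change, so no net offset.
With no net inversion, destructive interference in reflection requires 2 n t cos θ_r = (m + ½) λ.
Snell's law: 1.0 sin 49.8° = 1.427 sin θ_r → sin θ_r = 0.535, cos θ_r = 0.845.
Minimum at m = 0: t = λ / (4 n cos θ_r) = 420 / (4 × 1.427 × 0.845) = 87.1 nm.

0.0871 μm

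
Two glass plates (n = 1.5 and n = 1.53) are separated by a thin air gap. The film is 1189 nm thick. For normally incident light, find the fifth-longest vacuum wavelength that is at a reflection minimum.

476 nm

Ray reflecting at the top interface goes from n = 1.5 toward n = 1.0: no phase shift.
Bottom surface (1.0 → 1.53): reflection off a higher-index medium gives a half-wave phase shift.
Exactly one π shift → a net half-wave offset.
With one net inversion, destructive interference in reflection requires 2 n t = m λ.
λ = 2 n t / m. The fifth-longest wavelength is m = 5: λ = 2 × 1.0 × 1189 / 5.00 = 476 nm.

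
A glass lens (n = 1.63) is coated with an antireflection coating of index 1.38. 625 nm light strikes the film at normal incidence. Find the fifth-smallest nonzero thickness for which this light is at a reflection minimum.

1019 nm

Top surface (1.0 → 1.38): reflection off a higher-index medium gives a half-wave phase shift.
Bottom surface (1.38 → 1.63): reflection off a higher-index medium gives a half-wave phase shift.
The two reflections carry the same phase change, so no net offset.
With no net inversion, destructive interference in reflection requires 2 n t = (m + ½) λ.
The fifth-smallest nonzero thickness corresponds to m = 4: t = (m + ½) λ / (2 n) = 4.50 × 625 / (2 × 1.38) = 1019 nm.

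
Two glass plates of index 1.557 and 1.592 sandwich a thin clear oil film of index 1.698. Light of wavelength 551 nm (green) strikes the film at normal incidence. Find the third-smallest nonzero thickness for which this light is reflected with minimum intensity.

487 nm

Ray reflecting at the top interface goes from n = 1.557 toward n = 1.698: a half-wave phase shift.
Ray reflecting at the bottom interface goes from n = 1.698 toward n = 1.592: no phase shift.
Net: one phase inversion between the two reflected rays.
So the condition for destructive reflection is 2 n t = m λ.
The third-smallest nonzero thickness corresponds to m = 3: t = m λ / (2 n) = 3.00 × 551 / (2 × 1.698) = 487 nm.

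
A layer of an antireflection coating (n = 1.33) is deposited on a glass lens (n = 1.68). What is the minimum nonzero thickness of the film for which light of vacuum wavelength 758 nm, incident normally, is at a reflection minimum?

142 nm

Top surface (1.0 → 1.33): reflection off a higher-index medium gives a half-wave phase shift.
Ray reflecting at the bottom interface goes from n = 1.33 toward n = 1.68: a half-wave phase shift.
Net: no relative phase inversion (both shifts match).
For dark reflection here: 2 n t = (m + ½) λ.
Minimum at m = 0: t = λ / (4 n) = 758 / (4 × 1.33) = 142 nm.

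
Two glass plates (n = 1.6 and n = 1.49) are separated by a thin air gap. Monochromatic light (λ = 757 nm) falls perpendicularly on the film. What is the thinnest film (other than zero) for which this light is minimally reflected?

379 nm

Top surface (1.6 → 1.0): reflection off a lower-index medium gives no phase shift.
Bottom surface (1.0 → 1.49): reflection off a higher-index medium gives a half-wave phase shift.
Exactly one π shift → a net half-wave offset.
With one net inversion, destructive interference in reflection requires 2 n t = m λ.
Minimum nonzero at m = 1: t = λ / (2 n) = 757 / (2 × 1.0) = 379 nm.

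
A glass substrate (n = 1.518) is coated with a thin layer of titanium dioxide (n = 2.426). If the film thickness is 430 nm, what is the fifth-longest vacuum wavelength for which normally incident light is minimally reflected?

417 nm

Top surface (1.0 → 2.426): reflection off a higher-index medium gives a half-wave phase shift.
Ray reflecting at the bottom interface goes from n = 2.426 toward n = 1.518: no phase shift.
Exactly one π shift → a net half-wave offset.
So the condition for destructive reflection is 2 n t = m λ.
λ = 2 n t / m. The fifth-longest wavelength is m = 5: λ = 2 × 2.426 × 430 / 5.00 = 417 nm.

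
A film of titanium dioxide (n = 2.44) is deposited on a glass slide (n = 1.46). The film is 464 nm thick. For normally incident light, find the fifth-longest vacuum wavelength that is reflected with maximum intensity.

Top surface (1.0 → 2.44): reflection off a higher-index medium gives a half-wave phase shift.
Ray reflecting at the bottom interface goes from n = 2.44 toward n = 1.46: no phase shift.
The two reflections differ by half a wavelength.
So the condition for constructive reflection is 2 n t = (m + ½) λ.
λ = 2 n t / (m + ½). The fifth-longest wavelength is m = 4: λ = 2 × 2.44 × 464 / 4.50 = 503 nm.

503 nm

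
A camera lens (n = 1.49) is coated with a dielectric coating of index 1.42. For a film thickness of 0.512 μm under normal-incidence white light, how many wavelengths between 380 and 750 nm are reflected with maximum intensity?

At the upper boundary (n = 1.0 to n = 1.42) the reflected ray undergoes a half-wave phase shift.
Bottom surface (1.42 → 1.49): reflection off a higher-index medium gives a half-wave phase shift.
Net: no relative phase inversion (both shifts match).
With no net inversion, constructive interference in reflection requires 2 n t = m λ.
λ = 2 n t / m = 1454 / m nm.
m=1: 1454 nm (IR); m=2: 727 nm (visible); m=3: 485 nm (visible); m=4: 364 nm (UV).

2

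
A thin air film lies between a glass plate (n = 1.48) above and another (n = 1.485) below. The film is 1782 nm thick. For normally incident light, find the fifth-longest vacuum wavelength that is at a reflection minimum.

713 nm

Ray reflecting at the top interface goes from n = 1.48 toward n = 1.0: no phase shift.
Ray reflecting at the bottom interface goes from n = 1.0 toward n = 1.485: a half-wave phase shift.
Exactly one π shift → a net half-wave offset.
For minimum reflection here: 2 n t = m λ.
λ = 2 n t / m. The fifth-longest wavelength is m = 5: λ = 2 × 1.0 × 1782 / 5.00 = 713 nm.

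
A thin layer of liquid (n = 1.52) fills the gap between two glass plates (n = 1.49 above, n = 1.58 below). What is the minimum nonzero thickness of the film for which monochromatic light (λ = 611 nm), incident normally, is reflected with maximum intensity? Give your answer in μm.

Top surface (1.49 → 1.52): reflection off a higher-index medium gives a half-wave phase shift.
At the lower boundary (n = 1.52 to n = 1.58) the reflected ray undergoes a half-wave phase shift.
Net: no relative phase inversion (both shifts match).
With no net inversion, constructive interference in reflection requires 2 n t = m λ.
Minimum nonzero at m = 1: t = λ / (2 n) = 611 / (2 × 1.52) = 201 nm.

0.201 μm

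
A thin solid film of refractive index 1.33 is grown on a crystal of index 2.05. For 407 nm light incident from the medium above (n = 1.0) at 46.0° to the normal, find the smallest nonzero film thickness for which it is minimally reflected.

Ray reflecting at the top interface goes from n = 1.0 toward n = 1.33: a half-wave phase shift.
At the lower boundary (n = 1.33 to n = 2.05) the reflected ray undergoes a half-wave phase shift.
Zero or two π shifts → no net half-wave offset.
So the condition for destructive reflection is 2 n t cos θ_r = (m + ½) λ.
Snell's law: 1.0 sin 46.0° = 1.33 sin θ_r → sin θ_r = 0.541, cos θ_r = 0.841.
Minimum at m = 0: t = λ / (4 n cos θ_r) = 407 / (4 × 1.33 × 0.841) = 91.0 nm.

91.0 nm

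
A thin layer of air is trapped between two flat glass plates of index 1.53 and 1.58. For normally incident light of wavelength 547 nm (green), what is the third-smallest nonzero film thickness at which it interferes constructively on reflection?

Ray reflecting at the top interface goes from n = 1.53 toward n = 1.0: no phase shift.
Bottom surface (1.0 → 1.58): reflection off a higher-index medium gives a half-wave phase shift.
Net: one phase inversion between the two reflected rays.
For bright reflection here: 2 n t = (m + ½) λ.
The third-smallest nonzero thickness corresponds to m = 2: t = (m + ½) λ / (2 n) = 2.50 × 547 / (2 × 1.0) = 684 nm.

684 nm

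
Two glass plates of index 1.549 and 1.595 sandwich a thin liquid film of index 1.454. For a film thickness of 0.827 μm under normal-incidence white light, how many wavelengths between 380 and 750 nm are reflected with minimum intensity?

At the upper boundary (n = 1.549 to n = 1.454) the reflected ray undergoes no phase shift.
At the lower boundary (n = 1.454 to n = 1.595) the reflected ray undergoes a half-wave phase shift.
The two reflections differ by half a wavelength.
With one net inversion, destructive interference in reflection requires 2 n t = m λ.
λ = 2 n t / m = 2405 / m nm.
m=3: 802 nm (IR); m=4: 601 nm (visible); m=5: 481 nm (visible); m=6: 401 nm (visible); m=7: 344 nm (UV).

3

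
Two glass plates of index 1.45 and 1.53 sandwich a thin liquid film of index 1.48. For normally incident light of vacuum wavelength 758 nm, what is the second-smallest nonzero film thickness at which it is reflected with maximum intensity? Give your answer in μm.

At the upper boundary (n = 1.45 to n = 1.48) the reflected ray undergoes a half-wave phase shift.
At the lower boundary (n = 1.48 to n = 1.53) the reflected ray undergoes a half-wave phase shift.
Net: no relative phase inversion (both shifts match).
With no net inversion, constructive interference in reflection requires 2 n t = m λ.
The second-smallest nonzero thickness corresponds to m = 2: t = m λ / (2 n) = 2.00 × 758 / (2 × 1.48) = 512 nm.

0.512 μm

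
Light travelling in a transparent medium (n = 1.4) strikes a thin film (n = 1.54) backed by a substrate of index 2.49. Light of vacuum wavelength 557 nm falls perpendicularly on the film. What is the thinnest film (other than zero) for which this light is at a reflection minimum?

Ray reflecting at the top interface goes from n = 1.4 toward n = 1.54: a half-wave phase shift.
Bottom surface (1.54 → 2.49): reflection off a higher-index medium gives a half-wave phase shift.
The two reflections carry the same phase change, so no net offset.
So the condition for destructive reflection is 2 n t = (m + ½) λ.
Minimum at m = 0: t = λ / (4 n) = 557 / (4 × 1.54) = 90.4 nm.

90.4 nm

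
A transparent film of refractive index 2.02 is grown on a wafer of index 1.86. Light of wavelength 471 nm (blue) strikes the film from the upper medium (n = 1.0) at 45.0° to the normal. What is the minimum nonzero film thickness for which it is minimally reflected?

Top surface (1.0 → 2.02): reflection off a higher-index medium gives a half-wave phase shift.
At the lower boundary (n = 2.02 to n = 1.86) the reflected ray undergoes no phase shift.
The two reflections differ by half a wavelength.
With one net inversion, destructive interference in reflection requires 2 n t cos θ_r = m λ.
Snell's law: 1.0 sin 45.0° = 2.02 sin θ_r → sin θ_r = 0.350, cos θ_r = 0.937.
Minimum nonzero at m = 1: t = λ / (2 n cos θ_r) = 471 / (2 × 2.02 × 0.937) = 124 nm.

124 nm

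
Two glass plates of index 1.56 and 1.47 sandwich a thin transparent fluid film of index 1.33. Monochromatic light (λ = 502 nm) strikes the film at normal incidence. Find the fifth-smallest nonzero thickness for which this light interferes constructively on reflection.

849 nm

At the upper boundary (n = 1.56 to n = 1.33) the reflected ray undergoes no phase shift.
At the lower boundary (n = 1.33 to n = 1.47) the reflected ray undergoes a half-wave phase shift.
The two reflections differ by half a wavelength.
With one net inversion, constructive interference in reflection requires 2 n t = (m + ½) λ.
The fifth-smallest nonzero thickness corresponds to m = 4: t = (m + ½) λ / (2 n) = 4.50 × 502 / (2 × 1.33) = 849 nm.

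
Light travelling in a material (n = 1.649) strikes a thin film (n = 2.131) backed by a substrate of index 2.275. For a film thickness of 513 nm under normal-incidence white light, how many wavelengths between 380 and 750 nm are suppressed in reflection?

3

Top surface (1.649 → 2.131): reflection off a higher-index medium gives a half-wave phase shift.
Ray reflecting at the bottom interface goes from n = 2.131 toward n = 2.275: a half-wave phase shift.
The two reflections carry the same phase change, so no net offset.
With no net inversion, destructive interference in reflection requires 2 n t = (m + ½) λ.
λ = 2 n t / (m + ½) = 2186 / (m + ½) nm.
m=2: 875 nm (IR); m=3: 625 nm (visible); m=4: 486 nm (visible); m=5: 398 nm (visible); m=6: 336 nm (UV).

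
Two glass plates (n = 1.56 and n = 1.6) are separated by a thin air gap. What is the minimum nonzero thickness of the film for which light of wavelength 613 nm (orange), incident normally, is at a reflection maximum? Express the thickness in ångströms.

1533 Å

At the upper boundary (n = 1.56 to n = 1.0) the reflected ray undergoes no phase shift.
Bottom surface (1.0 → 1.6): reflection off a higher-index medium gives a half-wave phase shift.
Net: one phase inversion between the two reflected rays.
With one net inversion, constructive interference in reflection requires 2 n t = (m + ½) λ.
Minimum at m = 0: t = λ / (4 n) = 613 / (4 × 1.0) = 153 nm.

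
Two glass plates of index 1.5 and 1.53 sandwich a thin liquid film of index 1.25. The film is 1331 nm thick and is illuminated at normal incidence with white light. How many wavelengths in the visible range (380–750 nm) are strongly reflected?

Ray reflecting at the top interface goes from n = 1.5 toward n = 1.25: no phase shift.
Bottom surface (1.25 → 1.53): reflection off a higher-index medium gives a half-wave phase shift.
Exactly one π shift → a net half-wave offset.
With one net inversion, constructive interference in reflection requires 2 n t = (m + ½) λ.
λ = 2 n t / (m + ½) = 3328 / (m + ½) nm.
m=3: 951 nm (IR); m=4: 739 nm (visible); m=5: 605 nm (visible); m=6: 512 nm (visible); m=7: 444 nm (visible); m=8: 391 nm (visible); m=9: 350 nm (UV).

5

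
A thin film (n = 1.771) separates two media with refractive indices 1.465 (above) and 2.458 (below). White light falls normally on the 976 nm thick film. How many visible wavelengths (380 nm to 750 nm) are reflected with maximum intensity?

Ray reflecting at the top interface goes from n = 1.465 toward n = 1.771: a half-wave phase shift.
At the lower boundary (n = 1.771 to n = 2.458) the reflected ray undergoes a half-wave phase shift.
Zero or two π shifts → no net half-wave offset.
So the condition for constructive reflection is 2 n t = m λ.
λ = 2 n t / m = 3457 / m nm.
m=4: 864 nm (IR); m=5: 691 nm (visible); m=6: 576 nm (visible); m=7: 494 nm (visible); m=8: 432 nm (visible); m=9: 384 nm (visible); m=10: 346 nm (UV).

5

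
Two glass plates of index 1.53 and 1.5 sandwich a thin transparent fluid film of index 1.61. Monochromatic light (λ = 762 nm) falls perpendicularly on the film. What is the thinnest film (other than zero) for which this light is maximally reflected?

118 nm

Ray reflecting at the top interface goes from n = 1.53 toward n = 1.61: a half-wave phase shift.
At the lower boundary (n = 1.61 to n = 1.5) the reflected ray undergoes no phase shift.
Exactly one π shift → a net half-wave offset.
With one net inversion, constructive interference in reflection requires 2 n t = (m + ½) λ.
Minimum at m = 0: t = λ / (4 n) = 762 / (4 × 1.61) = 118 nm.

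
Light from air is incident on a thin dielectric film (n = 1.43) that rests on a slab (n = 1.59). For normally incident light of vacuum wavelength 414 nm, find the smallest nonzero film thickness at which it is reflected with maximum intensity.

At the upper boundary (n = 1.0 to n = 1.43) the reflected ray undergoes a half-wave phase shift.
At the lower boundary (n = 1.43 to n = 1.59) the reflected ray undergoes a half-wave phase shift.
Zero or two π shifts → no net half-wave offset.
For maximum reflection here: 2 n t = m λ.
Minimum nonzero at m = 1: t = λ / (2 n) = 414 / (2 × 1.43) = 145 nm.

145 nm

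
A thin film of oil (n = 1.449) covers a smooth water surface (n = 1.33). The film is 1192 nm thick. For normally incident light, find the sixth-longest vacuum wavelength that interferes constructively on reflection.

628 nm

Top surface (1.0 → 1.449): reflection off a higher-index medium gives a half-wave phase shift.
Ray reflecting at the bottom interface goes from n = 1.449 toward n = 1.33: no phase shift.
Exactly one π shift → a net half-wave offset.
With one net inversion, constructive interference in reflection requires 2 n t = (m + ½) λ.
λ = 2 n t / (m + ½). The sixth-longest wavelength is m = 5: λ = 2 × 1.449 × 1192 / 5.50 = 628 nm.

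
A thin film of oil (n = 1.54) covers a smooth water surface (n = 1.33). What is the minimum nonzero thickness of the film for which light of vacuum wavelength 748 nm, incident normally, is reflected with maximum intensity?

Ray reflecting at the top interface goes from n = 1.0 toward n = 1.54: a half-wave phase shift.
At the lower boundary (n = 1.54 to n = 1.33) the reflected ray undergoes no phase shift.
Net: one phase inversion between the two reflected rays.
With one net inversion, constructive interference in reflection requires 2 n t = (m + ½) λ.
Minimum at m = 0: t = λ / (4 n) = 748 / (4 × 1.54) = 121 nm.

121 nm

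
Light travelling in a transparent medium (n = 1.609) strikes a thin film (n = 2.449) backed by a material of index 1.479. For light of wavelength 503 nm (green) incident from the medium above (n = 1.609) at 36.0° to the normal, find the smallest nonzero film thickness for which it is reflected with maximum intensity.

55.7 nm

Top surface (1.609 → 2.449): reflection off a higher-index medium gives a half-wave phase shift.
Bottom surface (2.449 → 1.479): reflection off a lower-index medium gives no phase shift.
Net: one phase inversion between the two reflected rays.
With one net inversion, constructive interference in reflection requires 2 n t cos θ_r = (m + ½) λ.
Snell's law: 1.609 sin 36.0° = 2.449 sin θ_r → sin θ_r = 0.386, cos θ_r = 0.922.
Minimum at m = 0: t = λ / (4 n cos θ_r) = 503 / (4 × 2.449 × 0.922) = 55.7 nm.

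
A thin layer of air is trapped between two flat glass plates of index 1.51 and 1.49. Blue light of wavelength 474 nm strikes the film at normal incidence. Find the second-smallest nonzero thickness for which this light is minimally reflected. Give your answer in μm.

0.474 μm

Top surface (1.51 → 1.0): reflection off a lower-index medium gives no phase shift.
Ray reflecting at the bottom interface goes from n = 1.0 toward n = 1.49: a half-wave phase shift.
The two reflections differ by half a wavelength.
So the condition for destructive reflection is 2 n t = m λ.
The second-smallest nonzero thickness corresponds to m = 2: t = m λ / (2 n) = 2.00 × 474 / (2 × 1.0) = 474 nm.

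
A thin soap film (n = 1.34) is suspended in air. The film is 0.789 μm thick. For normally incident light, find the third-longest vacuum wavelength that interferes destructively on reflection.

Top surface (1.0 → 1.34): reflection off a higher-index medium gives a half-wave phase shift.
Bottom surface (1.34 → 1.0): reflection off a lower-index medium gives no phase shift.
Net: one phase inversion between the two reflected rays.
So the condition for destructive reflection is 2 n t = m λ.
λ = 2 n t / m. The third-longest wavelength is m = 3: λ = 2 × 1.34 × 789 / 3.00 = 705 nm.

705 nm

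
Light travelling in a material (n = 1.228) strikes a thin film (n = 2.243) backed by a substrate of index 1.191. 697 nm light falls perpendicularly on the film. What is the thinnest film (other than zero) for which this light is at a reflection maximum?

At the upper boundary (n = 1.228 to n = 2.243) the reflected ray undergoes a half-wave phase shift.
Bottom surface (2.243 → 1.191): reflection off a lower-index medium gives no phase shift.
Net: one phase inversion between the two reflected rays.
With one net inversion, constructive interference in reflection requires 2 n t = (m + ½) λ.
Minimum at m = 0: t = λ / (4 n) = 697 / (4 × 2.243) = 77.7 nm.

77.7 nm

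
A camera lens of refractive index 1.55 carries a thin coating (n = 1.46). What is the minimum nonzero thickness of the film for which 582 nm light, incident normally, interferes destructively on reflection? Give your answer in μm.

0.0997 μm

Ray reflecting at the top interface goes from n = 1.0 toward n = 1.46: a half-wave phase shift.
At the lower boundary (n = 1.46 to n = 1.55) the reflected ray undergoes a half-wave phase shift.
The two reflections carry the same phase change, so no net offset.
So the condition for destructive reflection is 2 n t = (m + ½) λ.
Minimum at m = 0: t = λ / (4 n) = 582 / (4 × 1.46) = 99.7 nm.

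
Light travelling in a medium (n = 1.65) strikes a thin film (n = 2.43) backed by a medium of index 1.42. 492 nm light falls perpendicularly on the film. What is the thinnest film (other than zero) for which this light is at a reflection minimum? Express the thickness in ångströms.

At the upper boundary (n = 1.65 to n = 2.43) the reflected ray undergoes a half-wave phase shift.
At the lower boundary (n = 2.43 to n = 1.42) the reflected ray undergoes no phase shift.
Exactly one π shift → a net half-wave offset.
So the condition for destructive reflection is 2 n t = m λ.
Minimum nonzero at m = 1: t = λ / (2 n) = 492 / (2 × 2.43) = 101 nm.

1012 Å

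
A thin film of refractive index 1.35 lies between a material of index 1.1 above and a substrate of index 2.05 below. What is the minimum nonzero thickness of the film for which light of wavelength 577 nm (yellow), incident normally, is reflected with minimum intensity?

107 nm

At the upper boundary (n = 1.1 to n = 1.35) the reflected ray undergoes a half-wave phase shift.
Ray reflecting at the bottom interface goes from n = 1.35 toward n = 2.05: a half-wave phase shift.
Net: no relative phase inversion (both shifts match).
With no net inversion, destructive interference in reflection requires 2 n t = (m + ½) λ.
Minimum at m = 0: t = λ / (4 n) = 577 / (4 × 1.35) = 107 nm.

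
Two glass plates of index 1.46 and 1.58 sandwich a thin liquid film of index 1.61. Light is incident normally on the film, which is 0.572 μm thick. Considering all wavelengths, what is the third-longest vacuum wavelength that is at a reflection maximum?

737 nm

At the upper boundary (n = 1.46 to n = 1.61) the reflected ray undergoes a half-wave phase shift.
Bottom surface (1.61 → 1.58): reflection off a lower-index medium gives no phase shift.
The two reflections differ by half a wavelength.
For maximum reflection here: 2 n t = (m + ½) λ.
λ = 2 n t / (m + ½). The third-longest wavelength is m = 2: λ = 2 × 1.61 × 572 / 2.50 = 737 nm.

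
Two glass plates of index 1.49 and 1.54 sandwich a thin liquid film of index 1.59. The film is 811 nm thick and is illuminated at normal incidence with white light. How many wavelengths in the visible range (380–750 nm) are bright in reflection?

4

Ray reflecting at the top interface goes from n = 1.49 toward n = 1.59: a half-wave phase shift.
At the lower boundary (n = 1.59 to n = 1.54) the reflected ray undergoes no phase shift.
Exactly one π shift → a net half-wave offset.
With one net inversion, constructive interference in reflection requires 2 n t = (m + ½) λ.
λ = 2 n t / (m + ½) = 2579 / (m + ½) nm.
m=2: 1032 nm (IR); m=3: 737 nm (visible); m=4: 573 nm (visible); m=5: 469 nm (visible); m=6: 397 nm (visible); m=7: 344 nm (UV).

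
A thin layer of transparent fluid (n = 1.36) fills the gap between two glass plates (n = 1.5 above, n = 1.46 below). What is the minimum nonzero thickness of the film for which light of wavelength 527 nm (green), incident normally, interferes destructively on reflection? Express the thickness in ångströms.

1938 Å

Top surface (1.5 → 1.36): reflection off a lower-index medium gives no phase shift.
Bottom surface (1.36 → 1.46): reflection off a higher-index medium gives a half-wave phase shift.
Exactly one π shift → a net half-wave offset.
For weak reflection here: 2 n t = m λ.
Minimum nonzero at m = 1: t = λ / (2 n) = 527 / (2 × 1.36) = 194 nm.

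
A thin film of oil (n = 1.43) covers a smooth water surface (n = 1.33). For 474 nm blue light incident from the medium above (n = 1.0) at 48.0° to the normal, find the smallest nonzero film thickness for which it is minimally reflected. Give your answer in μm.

0.194 μm

Top surface (1.0 → 1.43): reflection off a higher-index medium gives a half-wave phase shift.
Ray reflecting at the bottom interface goes from n = 1.43 toward n = 1.33: no phase shift.
Net: one phase inversion between the two reflected rays.
So the condition for destructive reflection is 2 n t cos θ_r = m λ.
Snell's law: 1.0 sin 48.0° = 1.43 sin θ_r → sin θ_r = 0.520, cos θ_r = 0.854.
Minimum nonzero at m = 1: t = λ / (2 n cos θ_r) = 474 / (2 × 1.43 × 0.854) = 194 nm.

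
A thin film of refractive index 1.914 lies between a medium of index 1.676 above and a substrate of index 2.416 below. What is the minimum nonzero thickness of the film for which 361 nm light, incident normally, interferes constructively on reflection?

94.3 nm

At the upper boundary (n = 1.676 to n = 1.914) the reflected ray undergoes a half-wave phase shift.
Bottom surface (1.914 → 2.416): reflection off a higher-index medium gives a half-wave phase shift.
Net: no relative phase inversion (both shifts match).
For strong reflection here: 2 n t = m λ.
Minimum nonzero at m = 1: t = λ / (2 n) = 361 / (2 × 1.914) = 94.3 nm.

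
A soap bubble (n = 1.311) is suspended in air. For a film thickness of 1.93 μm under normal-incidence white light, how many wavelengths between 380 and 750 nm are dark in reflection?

7

Top surface (1.0 → 1.311): reflection off a higher-index medium gives a half-wave phase shift.
At the lower boundary (n = 1.311 to n = 1.0) the reflected ray undergoes no phase shift.
The two reflections differ by half a wavelength.
With one net inversion, destructive interference in reflection requires 2 n t = m λ.
λ = 2 n t / m = 5060 / m nm.
m=6: 843 nm (IR); m=7: 723 nm (visible); m=8: 633 nm (visible); m=9: 562 nm (visible); m=10: 506 nm (visible); m=11: 460 nm (visible); m=12: 422 nm (visible); m=13: 389 nm (visible); m=14: 361 nm (UV).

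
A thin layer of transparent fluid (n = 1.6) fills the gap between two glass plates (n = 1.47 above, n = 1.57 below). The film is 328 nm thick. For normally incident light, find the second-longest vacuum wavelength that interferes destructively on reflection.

Top surface (1.47 → 1.6): reflection off a higher-index medium gives a half-wave phase shift.
Ray reflecting at the bottom interface goes from n = 1.6 toward n = 1.57: no phase shift.
The two reflections differ by half a wavelength.
With one net inversion, destructive interference in reflection requires 2 n t = m λ.
λ = 2 n t / m. The second-longest wavelength is m = 2: λ = 2 × 1.6 × 328 / 2.00 = 525 nm.

525 nm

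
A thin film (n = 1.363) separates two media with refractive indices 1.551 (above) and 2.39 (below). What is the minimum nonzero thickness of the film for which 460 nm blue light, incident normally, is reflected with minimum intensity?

At the upper boundary (n = 1.551 to n = 1.363) the reflected ray undergoes no phase shift.
At the lower boundary (n = 1.363 to n = 2.39) the reflected ray undergoes a half-wave phase shift.
Exactly one π shift → a net half-wave offset.
So the condition for destructive reflection is 2 n t = m λ.
Minimum nonzero at m = 1: t = λ / (2 n) = 460 / (2 × 1.363) = 169 nm.

169 nm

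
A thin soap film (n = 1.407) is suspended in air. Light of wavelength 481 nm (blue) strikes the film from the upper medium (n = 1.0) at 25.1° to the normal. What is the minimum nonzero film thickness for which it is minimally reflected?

179 nm

Top surface (1.0 → 1.407): reflection off a higher-index medium gives a half-wave phase shift.
Bottom surface (1.407 → 1.0): reflection off a lower-index medium gives no phase shift.
Exactly one π shift → a net half-wave offset.
So the condition for destructive reflection is 2 n t cos θ_r = m λ.
Snell's law: 1.0 sin 25.1° = 1.407 sin θ_r → sin θ_r = 0.301, cos θ_r = 0.953.
Minimum nonzero at m = 1: t = λ / (2 n cos θ_r) = 481 / (2 × 1.407 × 0.953) = 179 nm.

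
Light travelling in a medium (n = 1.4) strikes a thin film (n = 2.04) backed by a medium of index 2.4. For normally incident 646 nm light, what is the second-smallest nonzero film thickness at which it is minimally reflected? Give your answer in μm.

At the upper boundary (n = 1.4 to n = 2.04) the reflected ray undergoes a half-wave phase shift.
Ray reflecting at the bottom interface goes from n = 2.04 toward n = 2.4: a half-wave phase shift.
Zero or two π shifts → no net half-wave offset.
So the condition for destructive reflection is 2 n t = (m + ½) λ.
The second-smallest nonzero thickness corresponds to m = 1: t = (m + ½) λ / (2 n) = 1.50 × 646 / (2 × 2.04) = 238 nm.

0.238 μm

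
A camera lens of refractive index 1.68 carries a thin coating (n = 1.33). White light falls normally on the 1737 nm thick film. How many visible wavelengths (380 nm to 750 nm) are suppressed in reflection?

Top surface (1.0 → 1.33): reflection off a higher-index medium gives a half-wave phase shift.
Ray reflecting at the bottom interface goes from n = 1.33 toward n = 1.68: a half-wave phase shift.
The two reflections carry the same phase change, so no net offset.
For minimum reflection here: 2 n t = (m + ½) λ.
λ = 2 n t / (m + ½) = 4620 / (m + ½) nm.
m=5: 840 nm (IR); m=6: 711 nm (visible); m=7: 616 nm (visible); m=8: 544 nm (visible); m=9: 486 nm (visible); m=10: 440 nm (visible); m=11: 402 nm (visible); m=12: 370 nm (UV).

6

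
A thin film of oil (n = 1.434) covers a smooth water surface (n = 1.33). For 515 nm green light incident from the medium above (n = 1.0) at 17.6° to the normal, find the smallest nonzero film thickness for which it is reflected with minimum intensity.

184 nm

At the upper boundary (n = 1.0 to n = 1.434) the reflected ray undergoes a half-wave phase shift.
Ray reflecting at the bottom interface goes from n = 1.434 toward n = 1.33: no phase shift.
Net: one phase inversion between the two reflected rays.
With one net inversion, destructive interference in reflection requires 2 n t cos θ_r = m λ.
Snell's law: 1.0 sin 17.6° = 1.434 sin θ_r → sin θ_r = 0.211, cos θ_r = 0.978.
Minimum nonzero at m = 1: t = λ / (2 n cos θ_r) = 515 / (2 × 1.434 × 0.978) = 184 nm.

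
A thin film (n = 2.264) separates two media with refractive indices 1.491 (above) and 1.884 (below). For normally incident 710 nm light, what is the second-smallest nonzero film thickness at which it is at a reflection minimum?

Ray reflecting at the top interface goes from n = 1.491 toward n = 2.264: a half-wave phase shift.
At the lower boundary (n = 2.264 to n = 1.884) the reflected ray undergoes no phase shift.
The two reflections differ by half a wavelength.
For minimum reflection here: 2 n t = m λ.
The second-smallest nonzero thickness corresponds to m = 2: t = m λ / (2 n) = 2.00 × 710 / (2 × 2.264) = 314 nm.

314 nm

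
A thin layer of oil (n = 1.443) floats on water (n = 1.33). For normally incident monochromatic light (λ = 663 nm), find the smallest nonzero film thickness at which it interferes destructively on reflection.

230 nm

Ray reflecting at the top interface goes from n = 1.0 toward n = 1.443: a half-wave phase shift.
Bottom surface (1.443 → 1.33): reflection off a lower-index medium gives no phase shift.
Exactly one π shift → a net half-wave offset.
With one net inversion, destructive interference in reflection requires 2 n t = m λ.
Minimum nonzero at m = 1: t = λ / (2 n) = 663 / (2 × 1.443) = 230 nm.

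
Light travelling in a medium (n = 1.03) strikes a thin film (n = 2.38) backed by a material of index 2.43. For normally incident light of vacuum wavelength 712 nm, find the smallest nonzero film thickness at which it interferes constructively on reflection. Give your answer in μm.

0.150 μm

At the upper boundary (n = 1.03 to n = 2.38) the reflected ray undergoes a half-wave phase shift.
At the lower boundary (n = 2.38 to n = 2.43) the reflected ray undergoes a half-wave phase shift.
The two reflections carry the same phase change, so no net offset.
With no net inversion, constructive interference in reflection requires 2 n t = m λ.
Minimum nonzero at m = 1: t = λ / (2 n) = 712 / (2 × 2.38) = 150 nm.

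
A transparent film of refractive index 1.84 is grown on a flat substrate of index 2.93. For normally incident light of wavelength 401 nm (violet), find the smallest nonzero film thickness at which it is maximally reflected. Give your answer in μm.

Ray reflecting at the top interface goes from n = 1.0 toward n = 1.84: a half-wave phase shift.
Bottom surface (1.84 → 2.93): reflection off a higher-index medium gives a half-wave phase shift.
Zero or two π shifts → no net half-wave offset.
With no net inversion, constructive interference in reflection requires 2 n t = m λ.
Minimum nonzero at m = 1: t = λ / (2 n) = 401 / (2 × 1.84) = 109 nm.

0.109 μm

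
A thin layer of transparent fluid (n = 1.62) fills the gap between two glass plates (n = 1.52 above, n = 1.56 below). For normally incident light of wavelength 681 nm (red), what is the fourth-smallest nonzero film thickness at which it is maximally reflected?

736 nm

Ray reflecting at the top interface goes from n = 1.52 toward n = 1.62: a half-wave phase shift.
At the lower boundary (n = 1.62 to n = 1.56) the reflected ray undergoes no phase shift.
Exactly one π shift → a net half-wave offset.
For strong reflection here: 2 n t = (m + ½) λ.
The fourth-smallest nonzero thickness corresponds to m = 3: t = (m + ½) λ / (2 n) = 3.50 × 681 / (2 × 1.62) = 736 nm.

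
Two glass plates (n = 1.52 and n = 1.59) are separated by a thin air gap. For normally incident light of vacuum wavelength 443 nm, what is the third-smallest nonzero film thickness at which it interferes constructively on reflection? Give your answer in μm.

Ray reflecting at the top interface goes from n = 1.52 toward n = 1.0: no phase shift.
At the lower boundary (n = 1.0 to n = 1.59) the reflected ray undergoes a half-wave phase shift.
Exactly one π shift → a net half-wave offset.
For strong reflection here: 2 n t = (m + ½) λ.
The third-smallest nonzero thickness corresponds to m = 2: t = (m + ½) λ / (2 n) = 2.50 × 443 / (2 × 1.0) = 554 nm.

0.554 μm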